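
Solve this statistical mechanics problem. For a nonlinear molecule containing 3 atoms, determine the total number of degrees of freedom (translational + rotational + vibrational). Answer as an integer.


Step 1: Translational DOF = 3
Step 2: Rotational DOF (nonlinear) = 3
Step 3: Vibrational DOF = 3*3 - 6 = 3
Step 4: Total = 3 + 3 + 3 = 9

9


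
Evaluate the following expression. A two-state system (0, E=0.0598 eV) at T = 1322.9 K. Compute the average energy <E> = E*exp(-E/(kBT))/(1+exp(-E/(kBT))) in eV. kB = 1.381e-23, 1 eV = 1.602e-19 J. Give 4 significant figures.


Step 1: beta*E = 0.0598*1.602e-19/(1.381e-23*1322.9) = 0.5244
Step 2: exp(-beta*E) = 0.5919
Step 3: <E> = 0.0598*0.5919/(1+0.5919) = 0.02224 eV

0.02224


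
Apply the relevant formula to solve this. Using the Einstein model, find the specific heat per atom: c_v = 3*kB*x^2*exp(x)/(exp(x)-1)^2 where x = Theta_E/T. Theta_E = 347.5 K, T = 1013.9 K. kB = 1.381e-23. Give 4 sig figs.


Step 1: x = Theta_E/T = 347.5/1013.9 = 0.3427
Step 2: x^2 = 0.1175
Step 3: exp(x) = 1.409
Step 4: c_v = 3*1.381e-23*0.1175*1.409/(1.409-1)^2 = 4.103e-23

4.103e-23


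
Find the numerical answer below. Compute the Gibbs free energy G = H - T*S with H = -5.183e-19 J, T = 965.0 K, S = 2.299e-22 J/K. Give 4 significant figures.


Step 1: T*S = 965.0 * 2.299e-22 = 2.219e-19 J
Step 2: G = H - T*S = -5.183e-19 - 2.219e-19
Step 3: G = -7.402e-19 J

-7.402e-19


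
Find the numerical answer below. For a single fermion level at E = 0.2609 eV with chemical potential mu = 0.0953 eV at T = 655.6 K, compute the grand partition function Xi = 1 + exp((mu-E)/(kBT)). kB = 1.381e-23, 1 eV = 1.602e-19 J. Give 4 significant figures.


Step 1: (mu - E) = 0.0953 - 0.2609 = -0.1656 eV
Step 2: x = (mu-E)*eV/(kB*T) = -0.1656*1.602e-19/(1.381e-23*655.6) = -2.93
Step 3: exp(x) = 0.05339
Step 4: Xi = 1 + 0.05339 = 1.053

1.053


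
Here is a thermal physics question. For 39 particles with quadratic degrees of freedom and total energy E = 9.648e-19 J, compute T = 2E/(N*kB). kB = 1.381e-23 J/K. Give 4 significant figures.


Step 1: Numerator = 2*E = 2*9.648e-19 = 1.93e-18 J
Step 2: Denominator = N*kB = 39*1.381e-23 = 5.386e-22
Step 3: T = 1.93e-18 / 5.386e-22 = 3583 K

3583


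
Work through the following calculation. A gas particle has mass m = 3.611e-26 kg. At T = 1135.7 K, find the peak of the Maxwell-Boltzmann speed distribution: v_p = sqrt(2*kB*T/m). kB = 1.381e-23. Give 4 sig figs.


Step 1: Numerator = 2*kB*T = 2*1.381e-23*1135.7 = 3.137e-20
Step 2: Ratio = 3.137e-20 / 3.611e-26 = 8.687e+05
Step 3: v_p = sqrt(8.687e+05) = 932 m/s

932


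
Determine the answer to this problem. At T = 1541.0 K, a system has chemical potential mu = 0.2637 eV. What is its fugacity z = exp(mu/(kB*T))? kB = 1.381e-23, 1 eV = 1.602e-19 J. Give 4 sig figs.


Step 1: Convert mu to Joules: 0.2637*1.602e-19 = 4.224e-20 J
Step 2: kB*T = 1.381e-23*1541.0 = 2.128e-20 J
Step 3: mu/(kB*T) = 1.985
Step 4: z = exp(1.985) = 7.28

7.28


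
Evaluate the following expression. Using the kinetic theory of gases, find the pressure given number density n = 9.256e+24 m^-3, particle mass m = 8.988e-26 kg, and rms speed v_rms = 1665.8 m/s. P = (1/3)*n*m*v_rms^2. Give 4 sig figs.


Step 1: v_rms^2 = 1665.8^2 = 2.775e+06
Step 2: n*m = 9.256e+24*8.988e-26 = 0.8319
Step 3: P = (1/3)*0.8319*2.775e+06 = 7.695e+05 Pa

7.695e+05


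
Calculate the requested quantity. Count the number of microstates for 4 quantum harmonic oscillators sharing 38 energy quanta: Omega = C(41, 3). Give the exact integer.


Step 1: Use binomial coefficient C(41, 3)
Step 2: Numerator = 41! / 38!
Step 3: Denominator = 3!
Step 4: Omega = 10660

10660


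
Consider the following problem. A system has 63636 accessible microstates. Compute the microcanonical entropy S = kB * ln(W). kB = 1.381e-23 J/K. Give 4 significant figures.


Step 1: ln(W) = ln(63636) = 11.06
Step 2: S = kB * ln(W) = 1.381e-23 * 11.06
Step 3: S = 1.528e-22 J/K

1.528e-22


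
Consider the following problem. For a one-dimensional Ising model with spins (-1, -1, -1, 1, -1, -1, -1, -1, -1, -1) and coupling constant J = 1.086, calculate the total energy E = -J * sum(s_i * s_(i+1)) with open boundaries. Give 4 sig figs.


Step 1: Nearest-neighbor products: 1, 1, -1, -1, 1, 1, 1, 1, 1
Step 2: Sum of products = 5
Step 3: E = -1.086 * 5 = -5.43

-5.43


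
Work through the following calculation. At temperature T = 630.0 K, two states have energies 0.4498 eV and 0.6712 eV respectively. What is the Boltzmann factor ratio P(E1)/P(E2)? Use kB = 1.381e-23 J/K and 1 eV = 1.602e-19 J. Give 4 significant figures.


Step 1: Compute energy difference dE = E1 - E2 = 0.4498 - 0.6712 = -0.2214 eV
Step 2: Convert to Joules: dE_J = -0.2214 * 1.602e-19 = -3.547e-20 J
Step 3: Compute exponent = -dE_J / (kB * T) = -(-3.547e-20) / (1.381e-23 * 630.0) = 4.077
Step 4: P(E1)/P(E2) = exp(4.077) = 58.95

58.95


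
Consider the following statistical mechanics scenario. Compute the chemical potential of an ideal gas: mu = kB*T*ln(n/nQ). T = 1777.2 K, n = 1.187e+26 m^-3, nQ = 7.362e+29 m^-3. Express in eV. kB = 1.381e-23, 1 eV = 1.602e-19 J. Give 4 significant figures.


Step 1: n/nQ = 1.187e+26/7.362e+29 = 0.0001612
Step 2: ln(n/nQ) = -8.733
Step 3: mu = kB*T*ln(n/nQ) = 2.454e-20*-8.733 = -2.143e-19 J
Step 4: Convert to eV: -2.143e-19/1.602e-19 = -1.338 eV

-1.338


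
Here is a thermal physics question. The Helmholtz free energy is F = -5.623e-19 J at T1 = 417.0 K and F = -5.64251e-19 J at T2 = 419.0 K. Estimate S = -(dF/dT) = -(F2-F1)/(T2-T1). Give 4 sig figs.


Step 1: dF = F2 - F1 = -5.64251e-19 - (-5.623e-19) = -1.951e-21 J
Step 2: dT = T2 - T1 = 419.0 - 417.0 = 2 K
Step 3: S = -dF/dT = -(-1.951e-21)/2 = 9.755e-22 J/K

9.755e-22


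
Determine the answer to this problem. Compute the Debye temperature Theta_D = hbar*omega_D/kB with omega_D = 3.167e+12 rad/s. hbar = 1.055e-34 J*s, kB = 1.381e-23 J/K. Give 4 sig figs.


Step 1: hbar*omega_D = 1.055e-34 * 3.167e+12 = 3.341e-22 J
Step 2: Theta_D = 3.341e-22 / 1.381e-23
Step 3: Theta_D = 24.19 K

24.19


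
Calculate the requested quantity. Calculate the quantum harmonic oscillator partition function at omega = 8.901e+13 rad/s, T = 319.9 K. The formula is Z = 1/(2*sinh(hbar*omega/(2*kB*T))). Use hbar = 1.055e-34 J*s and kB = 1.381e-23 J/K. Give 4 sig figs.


Step 1: Compute x = hbar*omega/(kB*T) = 1.055e-34*8.901e+13/(1.381e-23*319.9) = 2.126
Step 2: x/2 = 1.063
Step 3: sinh(x/2) = 1.274
Step 4: Z = 1/(2*1.274) = 0.3923

0.3923


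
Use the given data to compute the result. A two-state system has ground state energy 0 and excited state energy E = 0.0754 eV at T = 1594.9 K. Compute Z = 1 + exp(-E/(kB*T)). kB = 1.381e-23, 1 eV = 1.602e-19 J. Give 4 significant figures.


Step 1: Compute beta*E = E*eV/(kB*T) = 0.0754*1.602e-19/(1.381e-23*1594.9) = 0.5484
Step 2: exp(-beta*E) = exp(-0.5484) = 0.5779
Step 3: Z = 1 + 0.5779 = 1.578

1.578


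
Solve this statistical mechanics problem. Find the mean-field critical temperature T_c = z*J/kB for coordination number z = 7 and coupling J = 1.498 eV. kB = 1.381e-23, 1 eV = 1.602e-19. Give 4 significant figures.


Step 1: z*J = 7*1.498 = 10.49 eV
Step 2: Convert to Joules: 10.49*1.602e-19 = 1.68e-18 J
Step 3: T_c = 1.68e-18 / 1.381e-23 = 1.216e+05 K

1.216e+05


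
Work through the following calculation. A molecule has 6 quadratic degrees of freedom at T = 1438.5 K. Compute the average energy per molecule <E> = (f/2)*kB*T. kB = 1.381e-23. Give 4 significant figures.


Step 1: f/2 = 6/2 = 3
Step 2: kB*T = 1.381e-23 * 1438.5 = 1.987e-20
Step 3: <E> = 3 * 1.987e-20 = 5.96e-20 J

5.96e-20


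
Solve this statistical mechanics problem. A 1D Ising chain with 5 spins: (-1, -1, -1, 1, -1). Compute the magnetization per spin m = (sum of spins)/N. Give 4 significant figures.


Step 1: Count up spins (+1): 1, down spins (-1): 4
Step 2: Total magnetization M = 1 - 4 = -3
Step 3: m = M/N = -3/5 = -0.6

-0.6


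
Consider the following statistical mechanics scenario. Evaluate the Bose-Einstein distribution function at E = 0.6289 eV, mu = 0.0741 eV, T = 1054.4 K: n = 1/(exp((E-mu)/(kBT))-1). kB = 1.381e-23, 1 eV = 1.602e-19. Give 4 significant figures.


Step 1: (E - mu) = 0.5548 eV
Step 2: x = (E-mu)*eV/(kB*T) = 0.5548*1.602e-19/(1.381e-23*1054.4) = 6.104
Step 3: exp(x) = 447.6
Step 4: n = 1/(exp(x)-1) = 0.002239

0.002239


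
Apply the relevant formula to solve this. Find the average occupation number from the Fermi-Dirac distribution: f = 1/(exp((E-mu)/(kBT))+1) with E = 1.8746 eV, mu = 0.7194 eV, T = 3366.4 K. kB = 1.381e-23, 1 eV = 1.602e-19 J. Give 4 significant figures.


Step 1: (E - mu) = 1.8746 - 0.7194 = 1.155 eV
Step 2: Convert: (E-mu)*eV = 1.851e-19 J
Step 3: x = (E-mu)*eV/(kB*T) = 3.981
Step 4: f = 1/(exp(3.981)+1) = 0.01833

0.01833


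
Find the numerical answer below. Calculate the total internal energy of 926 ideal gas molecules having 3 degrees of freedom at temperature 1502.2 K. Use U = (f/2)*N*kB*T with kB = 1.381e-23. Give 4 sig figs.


Step 1: f/2 = 3/2 = 1.5
Step 2: N*kB*T = 926*1.381e-23*1502.2 = 1.921e-17
Step 3: U = 1.5 * 1.921e-17 = 2.882e-17 J

2.882e-17


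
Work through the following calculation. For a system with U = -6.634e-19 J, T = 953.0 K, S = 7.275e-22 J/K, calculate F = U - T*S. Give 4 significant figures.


Step 1: T*S = 953.0 * 7.275e-22 = 6.933e-19 J
Step 2: F = U - T*S = -6.634e-19 - 6.933e-19
Step 3: F = -1.357e-18 J

-1.357e-18


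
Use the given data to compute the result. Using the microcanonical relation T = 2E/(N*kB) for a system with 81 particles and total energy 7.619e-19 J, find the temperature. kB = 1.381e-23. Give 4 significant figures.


Step 1: Numerator = 2*E = 2*7.619e-19 = 1.524e-18 J
Step 2: Denominator = N*kB = 81*1.381e-23 = 1.119e-21
Step 3: T = 1.524e-18 / 1.119e-21 = 1362 K

1362


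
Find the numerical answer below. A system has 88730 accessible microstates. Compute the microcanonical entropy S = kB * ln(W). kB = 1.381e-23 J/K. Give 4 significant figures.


Step 1: ln(W) = ln(88730) = 11.39
Step 2: S = kB * ln(W) = 1.381e-23 * 11.39
Step 3: S = 1.573e-22 J/K

1.573e-22


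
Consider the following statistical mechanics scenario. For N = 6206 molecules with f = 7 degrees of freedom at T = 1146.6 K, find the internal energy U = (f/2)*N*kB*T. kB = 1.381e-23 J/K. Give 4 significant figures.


Step 1: f/2 = 7/2 = 3.5
Step 2: N*kB*T = 6206*1.381e-23*1146.6 = 9.827e-17
Step 3: U = 3.5 * 9.827e-17 = 3.439e-16 J

3.439e-16


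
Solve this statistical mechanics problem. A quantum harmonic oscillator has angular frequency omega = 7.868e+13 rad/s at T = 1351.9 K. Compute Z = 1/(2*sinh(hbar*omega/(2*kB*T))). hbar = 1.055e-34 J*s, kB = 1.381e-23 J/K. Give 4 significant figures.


Step 1: Compute x = hbar*omega/(kB*T) = 1.055e-34*7.868e+13/(1.381e-23*1351.9) = 0.4446
Step 2: x/2 = 0.2223
Step 3: sinh(x/2) = 0.2241
Step 4: Z = 1/(2*0.2241) = 2.231

2.231


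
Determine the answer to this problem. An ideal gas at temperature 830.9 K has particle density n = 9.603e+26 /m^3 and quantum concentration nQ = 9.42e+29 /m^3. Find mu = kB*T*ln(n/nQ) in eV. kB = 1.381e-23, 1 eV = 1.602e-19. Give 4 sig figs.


Step 1: n/nQ = 9.603e+26/9.42e+29 = 0.001019
Step 2: ln(n/nQ) = -6.889
Step 3: mu = kB*T*ln(n/nQ) = 1.147e-20*-6.889 = -7.904e-20 J
Step 4: Convert to eV: -7.904e-20/1.602e-19 = -0.4934 eV

-0.4934


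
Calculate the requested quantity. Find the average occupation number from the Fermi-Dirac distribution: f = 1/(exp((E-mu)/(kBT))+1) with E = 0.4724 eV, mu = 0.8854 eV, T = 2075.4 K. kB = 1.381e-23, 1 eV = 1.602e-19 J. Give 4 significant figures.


Step 1: (E - mu) = 0.4724 - 0.8854 = -0.413 eV
Step 2: Convert: (E-mu)*eV = -6.616e-20 J
Step 3: x = (E-mu)*eV/(kB*T) = -2.308
Step 4: f = 1/(exp(-2.308)+1) = 0.9096

0.9096


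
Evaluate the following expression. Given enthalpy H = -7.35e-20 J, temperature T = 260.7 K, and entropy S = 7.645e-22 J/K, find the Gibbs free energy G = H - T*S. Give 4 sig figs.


Step 1: T*S = 260.7 * 7.645e-22 = 1.993e-19 J
Step 2: G = H - T*S = -7.35e-20 - 1.993e-19
Step 3: G = -2.728e-19 J

-2.728e-19


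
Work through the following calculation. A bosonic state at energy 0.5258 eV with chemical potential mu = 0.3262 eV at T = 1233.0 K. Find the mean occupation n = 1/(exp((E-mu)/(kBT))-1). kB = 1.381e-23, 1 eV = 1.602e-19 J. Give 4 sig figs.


Step 1: (E - mu) = 0.1996 eV
Step 2: x = (E-mu)*eV/(kB*T) = 0.1996*1.602e-19/(1.381e-23*1233.0) = 1.878
Step 3: exp(x) = 6.54
Step 4: n = 1/(exp(x)-1) = 0.1805

0.1805


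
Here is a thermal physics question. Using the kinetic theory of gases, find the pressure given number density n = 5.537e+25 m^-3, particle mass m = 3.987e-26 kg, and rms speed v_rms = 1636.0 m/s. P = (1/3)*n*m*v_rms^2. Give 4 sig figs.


Step 1: v_rms^2 = 1636.0^2 = 2.676e+06
Step 2: n*m = 5.537e+25*3.987e-26 = 2.208
Step 3: P = (1/3)*2.208*2.676e+06 = 1.97e+06 Pa

1.97e+06


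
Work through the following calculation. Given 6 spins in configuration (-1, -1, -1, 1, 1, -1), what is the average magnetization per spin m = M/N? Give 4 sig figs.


Step 1: Count up spins (+1): 2, down spins (-1): 4
Step 2: Total magnetization M = 2 - 4 = -2
Step 3: m = M/N = -2/6 = -0.3333

-0.3333


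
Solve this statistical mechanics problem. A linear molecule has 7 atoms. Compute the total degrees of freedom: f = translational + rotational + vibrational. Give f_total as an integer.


Step 1: Translational DOF = 3
Step 2: Rotational DOF (linear) = 2
Step 3: Vibrational DOF = 3*7 - 5 = 16
Step 4: Total = 3 + 2 + 16 = 21

21


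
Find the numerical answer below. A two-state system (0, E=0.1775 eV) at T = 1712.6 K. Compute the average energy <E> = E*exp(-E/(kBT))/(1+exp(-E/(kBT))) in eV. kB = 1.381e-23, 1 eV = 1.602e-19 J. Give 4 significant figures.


Step 1: beta*E = 0.1775*1.602e-19/(1.381e-23*1712.6) = 1.202
Step 2: exp(-beta*E) = 0.3005
Step 3: <E> = 0.1775*0.3005/(1+0.3005) = 0.04101 eV

0.04101


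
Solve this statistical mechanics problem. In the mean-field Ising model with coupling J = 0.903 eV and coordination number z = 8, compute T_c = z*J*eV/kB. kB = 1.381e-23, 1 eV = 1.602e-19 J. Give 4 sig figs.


Step 1: z*J = 8*0.903 = 7.224 eV
Step 2: Convert to Joules: 7.224*1.602e-19 = 1.157e-18 J
Step 3: T_c = 1.157e-18 / 1.381e-23 = 8.38e+04 K

8.38e+04


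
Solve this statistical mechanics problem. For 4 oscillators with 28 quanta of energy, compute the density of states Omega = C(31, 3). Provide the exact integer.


Step 1: Use binomial coefficient C(31, 3)
Step 2: Numerator = 31! / 28!
Step 3: Denominator = 3!
Step 4: Omega = 4495

4495


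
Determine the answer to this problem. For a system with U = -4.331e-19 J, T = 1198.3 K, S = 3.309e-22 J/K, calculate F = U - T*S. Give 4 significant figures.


Step 1: T*S = 1198.3 * 3.309e-22 = 3.965e-19 J
Step 2: F = U - T*S = -4.331e-19 - 3.965e-19
Step 3: F = -8.296e-19 J

-8.296e-19


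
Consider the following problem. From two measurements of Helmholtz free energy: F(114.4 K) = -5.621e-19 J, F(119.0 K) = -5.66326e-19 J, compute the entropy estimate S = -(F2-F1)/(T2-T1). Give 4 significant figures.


Step 1: dF = F2 - F1 = -5.66326e-19 - (-5.621e-19) = -4.226e-21 J
Step 2: dT = T2 - T1 = 119.0 - 114.4 = 4.6 K
Step 3: S = -dF/dT = -(-4.226e-21)/4.6 = 9.187e-22 J/K

9.187e-22


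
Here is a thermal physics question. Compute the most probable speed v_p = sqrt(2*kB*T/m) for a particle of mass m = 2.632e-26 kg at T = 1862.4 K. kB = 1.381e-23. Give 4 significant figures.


Step 1: Numerator = 2*kB*T = 2*1.381e-23*1862.4 = 5.144e-20
Step 2: Ratio = 5.144e-20 / 2.632e-26 = 1.954e+06
Step 3: v_p = sqrt(1.954e+06) = 1398 m/s

1398


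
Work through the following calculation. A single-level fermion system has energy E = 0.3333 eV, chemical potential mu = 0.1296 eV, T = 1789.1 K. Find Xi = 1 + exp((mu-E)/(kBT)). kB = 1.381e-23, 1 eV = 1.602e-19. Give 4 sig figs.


Step 1: (mu - E) = 0.1296 - 0.3333 = -0.2037 eV
Step 2: x = (mu-E)*eV/(kB*T) = -0.2037*1.602e-19/(1.381e-23*1789.1) = -1.321
Step 3: exp(x) = 0.2669
Step 4: Xi = 1 + 0.2669 = 1.267

1.267


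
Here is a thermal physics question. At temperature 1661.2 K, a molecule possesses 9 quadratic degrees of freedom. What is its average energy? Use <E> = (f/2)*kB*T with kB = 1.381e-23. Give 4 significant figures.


Step 1: f/2 = 9/2 = 4.5
Step 2: kB*T = 1.381e-23 * 1661.2 = 2.294e-20
Step 3: <E> = 4.5 * 2.294e-20 = 1.032e-19 J

1.032e-19


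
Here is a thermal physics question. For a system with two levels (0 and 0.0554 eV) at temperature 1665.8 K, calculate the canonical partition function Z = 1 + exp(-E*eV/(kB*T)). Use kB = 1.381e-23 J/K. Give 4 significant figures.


Step 1: Compute beta*E = E*eV/(kB*T) = 0.0554*1.602e-19/(1.381e-23*1665.8) = 0.3858
Step 2: exp(-beta*E) = exp(-0.3858) = 0.6799
Step 3: Z = 1 + 0.6799 = 1.68

1.68


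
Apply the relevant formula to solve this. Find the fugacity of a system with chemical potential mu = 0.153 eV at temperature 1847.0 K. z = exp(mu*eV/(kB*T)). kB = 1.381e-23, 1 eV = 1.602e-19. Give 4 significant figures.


Step 1: Convert mu to Joules: 0.153*1.602e-19 = 2.451e-20 J
Step 2: kB*T = 1.381e-23*1847.0 = 2.551e-20 J
Step 3: mu/(kB*T) = 0.9609
Step 4: z = exp(0.9609) = 2.614

2.614


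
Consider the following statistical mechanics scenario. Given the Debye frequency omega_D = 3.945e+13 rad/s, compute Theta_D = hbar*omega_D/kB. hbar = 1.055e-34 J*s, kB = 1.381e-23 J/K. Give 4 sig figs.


Step 1: hbar*omega_D = 1.055e-34 * 3.945e+13 = 4.162e-21 J
Step 2: Theta_D = 4.162e-21 / 1.381e-23
Step 3: Theta_D = 301.4 K

301.4


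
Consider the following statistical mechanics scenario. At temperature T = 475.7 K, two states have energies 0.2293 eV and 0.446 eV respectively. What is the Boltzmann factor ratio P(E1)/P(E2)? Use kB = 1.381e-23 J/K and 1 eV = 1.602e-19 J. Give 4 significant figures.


Step 1: Compute energy difference dE = E1 - E2 = 0.2293 - 0.446 = -0.2167 eV
Step 2: Convert to Joules: dE_J = -0.2167 * 1.602e-19 = -3.472e-20 J
Step 3: Compute exponent = -dE_J / (kB * T) = -(-3.472e-20) / (1.381e-23 * 475.7) = 5.284
Step 4: P(E1)/P(E2) = exp(5.284) = 197.2

197.2


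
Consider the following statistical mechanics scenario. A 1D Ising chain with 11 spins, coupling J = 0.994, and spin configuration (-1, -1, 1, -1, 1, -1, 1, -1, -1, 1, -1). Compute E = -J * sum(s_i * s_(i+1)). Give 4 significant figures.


Step 1: Nearest-neighbor products: 1, -1, -1, -1, -1, -1, -1, 1, -1, -1
Step 2: Sum of products = -6
Step 3: E = -0.994 * -6 = 5.964

5.964


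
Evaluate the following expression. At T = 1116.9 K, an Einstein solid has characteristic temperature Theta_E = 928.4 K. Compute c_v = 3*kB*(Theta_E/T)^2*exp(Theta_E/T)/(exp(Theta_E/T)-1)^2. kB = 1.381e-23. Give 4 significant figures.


Step 1: x = Theta_E/T = 928.4/1116.9 = 0.8312
Step 2: x^2 = 0.6909
Step 3: exp(x) = 2.296
Step 4: c_v = 3*1.381e-23*0.6909*2.296/(2.296-1)^2 = 3.912e-23

3.912e-23


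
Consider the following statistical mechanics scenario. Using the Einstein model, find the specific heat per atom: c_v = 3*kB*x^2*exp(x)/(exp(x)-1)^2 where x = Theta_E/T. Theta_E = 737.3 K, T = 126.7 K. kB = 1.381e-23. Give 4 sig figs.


Step 1: x = Theta_E/T = 737.3/126.7 = 5.819
Step 2: x^2 = 33.86
Step 3: exp(x) = 336.7
Step 4: c_v = 3*1.381e-23*33.86*336.7/(336.7-1)^2 = 4.191e-24

4.191e-24


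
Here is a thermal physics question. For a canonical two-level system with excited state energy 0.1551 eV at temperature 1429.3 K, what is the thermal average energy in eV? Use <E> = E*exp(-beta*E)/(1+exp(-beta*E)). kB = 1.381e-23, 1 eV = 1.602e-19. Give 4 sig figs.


Step 1: beta*E = 0.1551*1.602e-19/(1.381e-23*1429.3) = 1.259
Step 2: exp(-beta*E) = 0.284
Step 3: <E> = 0.1551*0.284/(1+0.284) = 0.03431 eV

0.03431


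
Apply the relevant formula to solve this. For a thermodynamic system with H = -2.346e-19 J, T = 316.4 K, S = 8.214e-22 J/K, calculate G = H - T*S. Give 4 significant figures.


Step 1: T*S = 316.4 * 8.214e-22 = 2.599e-19 J
Step 2: G = H - T*S = -2.346e-19 - 2.599e-19
Step 3: G = -4.945e-19 J

-4.945e-19


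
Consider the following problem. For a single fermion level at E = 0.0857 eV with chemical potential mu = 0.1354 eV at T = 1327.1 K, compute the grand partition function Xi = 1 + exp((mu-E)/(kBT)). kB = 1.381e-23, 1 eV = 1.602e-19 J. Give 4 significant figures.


Step 1: (mu - E) = 0.1354 - 0.0857 = 0.0497 eV
Step 2: x = (mu-E)*eV/(kB*T) = 0.0497*1.602e-19/(1.381e-23*1327.1) = 0.4344
Step 3: exp(x) = 1.544
Step 4: Xi = 1 + 1.544 = 2.544

2.544


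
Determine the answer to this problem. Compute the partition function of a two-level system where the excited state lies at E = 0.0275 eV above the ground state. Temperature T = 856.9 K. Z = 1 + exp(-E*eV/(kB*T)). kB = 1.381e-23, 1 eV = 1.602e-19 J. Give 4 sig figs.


Step 1: Compute beta*E = E*eV/(kB*T) = 0.0275*1.602e-19/(1.381e-23*856.9) = 0.3723
Step 2: exp(-beta*E) = exp(-0.3723) = 0.6892
Step 3: Z = 1 + 0.6892 = 1.689

1.689


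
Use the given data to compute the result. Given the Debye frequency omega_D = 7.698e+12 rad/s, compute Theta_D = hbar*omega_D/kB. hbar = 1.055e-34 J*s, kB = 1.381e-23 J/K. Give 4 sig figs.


Step 1: hbar*omega_D = 1.055e-34 * 7.698e+12 = 8.121e-22 J
Step 2: Theta_D = 8.121e-22 / 1.381e-23
Step 3: Theta_D = 58.81 K

58.81


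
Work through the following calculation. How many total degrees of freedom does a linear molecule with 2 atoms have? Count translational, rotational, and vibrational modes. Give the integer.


Step 1: Translational DOF = 3
Step 2: Rotational DOF (linear) = 2
Step 3: Vibrational DOF = 3*2 - 5 = 1
Step 4: Total = 3 + 2 + 1 = 6

6


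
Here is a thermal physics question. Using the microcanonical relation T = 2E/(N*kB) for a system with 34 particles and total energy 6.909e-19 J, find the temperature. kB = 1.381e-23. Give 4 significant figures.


Step 1: Numerator = 2*E = 2*6.909e-19 = 1.382e-18 J
Step 2: Denominator = N*kB = 34*1.381e-23 = 4.695e-22
Step 3: T = 1.382e-18 / 4.695e-22 = 2943 K

2943


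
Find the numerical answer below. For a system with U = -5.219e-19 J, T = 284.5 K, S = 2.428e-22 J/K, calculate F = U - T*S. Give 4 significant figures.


Step 1: T*S = 284.5 * 2.428e-22 = 6.908e-20 J
Step 2: F = U - T*S = -5.219e-19 - 6.908e-20
Step 3: F = -5.91e-19 J

-5.91e-19


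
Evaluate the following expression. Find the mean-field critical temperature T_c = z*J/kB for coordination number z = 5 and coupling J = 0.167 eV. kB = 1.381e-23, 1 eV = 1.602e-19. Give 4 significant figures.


Step 1: z*J = 5*0.167 = 0.835 eV
Step 2: Convert to Joules: 0.835*1.602e-19 = 1.338e-19 J
Step 3: T_c = 1.338e-19 / 1.381e-23 = 9686 K

9686


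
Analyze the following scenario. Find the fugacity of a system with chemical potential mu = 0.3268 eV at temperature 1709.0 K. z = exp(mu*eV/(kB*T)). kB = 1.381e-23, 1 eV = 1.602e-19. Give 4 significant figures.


Step 1: Convert mu to Joules: 0.3268*1.602e-19 = 5.235e-20 J
Step 2: kB*T = 1.381e-23*1709.0 = 2.36e-20 J
Step 3: mu/(kB*T) = 2.218
Step 4: z = exp(2.218) = 9.191

9.191


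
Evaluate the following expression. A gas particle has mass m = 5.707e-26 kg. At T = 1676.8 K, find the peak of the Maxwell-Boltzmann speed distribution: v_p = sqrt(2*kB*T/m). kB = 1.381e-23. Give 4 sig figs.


Step 1: Numerator = 2*kB*T = 2*1.381e-23*1676.8 = 4.631e-20
Step 2: Ratio = 4.631e-20 / 5.707e-26 = 8.115e+05
Step 3: v_p = sqrt(8.115e+05) = 900.8 m/s

900.8


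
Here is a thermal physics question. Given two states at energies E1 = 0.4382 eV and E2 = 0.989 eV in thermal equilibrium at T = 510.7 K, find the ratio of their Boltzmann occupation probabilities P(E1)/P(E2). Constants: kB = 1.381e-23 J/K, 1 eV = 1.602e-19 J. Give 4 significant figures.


Step 1: Compute energy difference dE = E1 - E2 = 0.4382 - 0.989 = -0.5508 eV
Step 2: Convert to Joules: dE_J = -0.5508 * 1.602e-19 = -8.824e-20 J
Step 3: Compute exponent = -dE_J / (kB * T) = -(-8.824e-20) / (1.381e-23 * 510.7) = 12.51
Step 4: P(E1)/P(E2) = exp(12.51) = 2.713e+05

2.713e+05


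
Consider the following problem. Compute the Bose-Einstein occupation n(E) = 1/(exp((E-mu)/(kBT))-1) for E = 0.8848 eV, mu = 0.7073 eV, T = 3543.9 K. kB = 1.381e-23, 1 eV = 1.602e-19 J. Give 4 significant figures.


Step 1: (E - mu) = 0.1775 eV
Step 2: x = (E-mu)*eV/(kB*T) = 0.1775*1.602e-19/(1.381e-23*3543.9) = 0.581
Step 3: exp(x) = 1.788
Step 4: n = 1/(exp(x)-1) = 1.269

1.269


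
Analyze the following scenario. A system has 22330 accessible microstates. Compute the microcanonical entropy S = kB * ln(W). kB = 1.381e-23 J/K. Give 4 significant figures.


Step 1: ln(W) = ln(22330) = 10.01
Step 2: S = kB * ln(W) = 1.381e-23 * 10.01
Step 3: S = 1.383e-22 J/K

1.383e-22


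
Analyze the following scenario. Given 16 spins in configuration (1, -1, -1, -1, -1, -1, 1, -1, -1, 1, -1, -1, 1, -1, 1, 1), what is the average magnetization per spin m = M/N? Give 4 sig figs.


Step 1: Count up spins (+1): 6, down spins (-1): 10
Step 2: Total magnetization M = 6 - 10 = -4
Step 3: m = M/N = -4/16 = -0.25

-0.25


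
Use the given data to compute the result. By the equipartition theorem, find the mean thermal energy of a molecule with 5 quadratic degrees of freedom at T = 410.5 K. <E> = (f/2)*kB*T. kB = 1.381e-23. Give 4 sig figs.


Step 1: f/2 = 5/2 = 2.5
Step 2: kB*T = 1.381e-23 * 410.5 = 5.669e-21
Step 3: <E> = 2.5 * 5.669e-21 = 1.417e-20 J

1.417e-20


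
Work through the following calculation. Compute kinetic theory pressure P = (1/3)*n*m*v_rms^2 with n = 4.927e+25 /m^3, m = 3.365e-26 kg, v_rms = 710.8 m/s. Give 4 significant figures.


Step 1: v_rms^2 = 710.8^2 = 5.052e+05
Step 2: n*m = 4.927e+25*3.365e-26 = 1.658
Step 3: P = (1/3)*1.658*5.052e+05 = 2.792e+05 Pa

2.792e+05


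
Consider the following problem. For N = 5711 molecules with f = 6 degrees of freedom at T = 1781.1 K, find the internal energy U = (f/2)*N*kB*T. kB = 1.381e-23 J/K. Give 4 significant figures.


Step 1: f/2 = 6/2 = 3.0
Step 2: N*kB*T = 5711*1.381e-23*1781.1 = 1.405e-16
Step 3: U = 3.0 * 1.405e-16 = 4.214e-16 J

4.214e-16


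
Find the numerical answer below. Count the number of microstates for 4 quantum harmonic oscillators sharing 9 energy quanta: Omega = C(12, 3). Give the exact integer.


Step 1: Use binomial coefficient C(12, 3)
Step 2: Numerator = 12! / 9!
Step 3: Denominator = 3!
Step 4: Omega = 220

220


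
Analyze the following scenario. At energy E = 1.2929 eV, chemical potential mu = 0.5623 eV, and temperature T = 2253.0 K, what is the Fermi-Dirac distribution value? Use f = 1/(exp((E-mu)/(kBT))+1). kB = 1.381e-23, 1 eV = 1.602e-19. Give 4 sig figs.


Step 1: (E - mu) = 1.2929 - 0.5623 = 0.7306 eV
Step 2: Convert: (E-mu)*eV = 1.17e-19 J
Step 3: x = (E-mu)*eV/(kB*T) = 3.762
Step 4: f = 1/(exp(3.762)+1) = 0.02272

0.02272


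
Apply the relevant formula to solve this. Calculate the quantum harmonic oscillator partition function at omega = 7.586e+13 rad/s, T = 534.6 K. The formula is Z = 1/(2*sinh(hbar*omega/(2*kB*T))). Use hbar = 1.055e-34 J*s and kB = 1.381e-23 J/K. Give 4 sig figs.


Step 1: Compute x = hbar*omega/(kB*T) = 1.055e-34*7.586e+13/(1.381e-23*534.6) = 1.084
Step 2: x/2 = 0.542
Step 3: sinh(x/2) = 0.5689
Step 4: Z = 1/(2*0.5689) = 0.8788

0.8788


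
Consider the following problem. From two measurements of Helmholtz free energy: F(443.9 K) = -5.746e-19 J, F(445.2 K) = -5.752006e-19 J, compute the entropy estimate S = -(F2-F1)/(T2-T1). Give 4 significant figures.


Step 1: dF = F2 - F1 = -5.752006e-19 - (-5.746e-19) = -6.006e-22 J
Step 2: dT = T2 - T1 = 445.2 - 443.9 = 1.3 K
Step 3: S = -dF/dT = -(-6.006e-22)/1.3 = 4.62e-22 J/K

4.62e-22


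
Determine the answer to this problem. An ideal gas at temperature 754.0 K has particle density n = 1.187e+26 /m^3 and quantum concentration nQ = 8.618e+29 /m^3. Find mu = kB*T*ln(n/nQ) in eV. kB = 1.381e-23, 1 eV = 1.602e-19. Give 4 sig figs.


Step 1: n/nQ = 1.187e+26/8.618e+29 = 0.0001377
Step 2: ln(n/nQ) = -8.89
Step 3: mu = kB*T*ln(n/nQ) = 1.041e-20*-8.89 = -9.257e-20 J
Step 4: Convert to eV: -9.257e-20/1.602e-19 = -0.5778 eV

-0.5778


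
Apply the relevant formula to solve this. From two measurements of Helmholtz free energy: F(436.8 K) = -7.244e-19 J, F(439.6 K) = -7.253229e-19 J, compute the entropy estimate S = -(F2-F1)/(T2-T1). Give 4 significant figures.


Step 1: dF = F2 - F1 = -7.253229e-19 - (-7.244e-19) = -9.229e-22 J
Step 2: dT = T2 - T1 = 439.6 - 436.8 = 2.8 K
Step 3: S = -dF/dT = -(-9.229e-22)/2.8 = 3.296e-22 J/K

3.296e-22


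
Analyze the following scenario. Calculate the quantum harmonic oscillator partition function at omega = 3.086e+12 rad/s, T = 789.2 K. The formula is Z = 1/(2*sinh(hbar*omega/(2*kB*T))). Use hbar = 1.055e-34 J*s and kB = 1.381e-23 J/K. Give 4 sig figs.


Step 1: Compute x = hbar*omega/(kB*T) = 1.055e-34*3.086e+12/(1.381e-23*789.2) = 0.02987
Step 2: x/2 = 0.01494
Step 3: sinh(x/2) = 0.01494
Step 4: Z = 1/(2*0.01494) = 33.47

33.47


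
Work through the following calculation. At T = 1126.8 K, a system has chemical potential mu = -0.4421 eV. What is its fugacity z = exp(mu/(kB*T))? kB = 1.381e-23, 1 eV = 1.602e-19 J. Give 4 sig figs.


Step 1: Convert mu to Joules: -0.4421*1.602e-19 = -7.082e-20 J
Step 2: kB*T = 1.381e-23*1126.8 = 1.556e-20 J
Step 3: mu/(kB*T) = -4.551
Step 4: z = exp(-4.551) = 0.01055

0.01055


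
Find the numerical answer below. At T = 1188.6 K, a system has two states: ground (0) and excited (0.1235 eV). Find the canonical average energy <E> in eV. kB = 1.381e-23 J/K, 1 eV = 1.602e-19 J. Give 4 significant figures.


Step 1: beta*E = 0.1235*1.602e-19/(1.381e-23*1188.6) = 1.205
Step 2: exp(-beta*E) = 0.2996
Step 3: <E> = 0.1235*0.2996/(1+0.2996) = 0.02847 eV

0.02847


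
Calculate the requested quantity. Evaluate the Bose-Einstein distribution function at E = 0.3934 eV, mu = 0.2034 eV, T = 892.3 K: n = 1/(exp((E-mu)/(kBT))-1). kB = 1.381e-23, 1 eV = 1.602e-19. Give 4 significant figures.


Step 1: (E - mu) = 0.19 eV
Step 2: x = (E-mu)*eV/(kB*T) = 0.19*1.602e-19/(1.381e-23*892.3) = 2.47
Step 3: exp(x) = 11.82
Step 4: n = 1/(exp(x)-1) = 0.09239

0.09239


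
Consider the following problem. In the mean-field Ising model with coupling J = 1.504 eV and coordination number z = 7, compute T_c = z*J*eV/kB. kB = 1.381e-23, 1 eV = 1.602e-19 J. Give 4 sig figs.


Step 1: z*J = 7*1.504 = 10.53 eV
Step 2: Convert to Joules: 10.53*1.602e-19 = 1.687e-18 J
Step 3: T_c = 1.687e-18 / 1.381e-23 = 1.221e+05 K

1.221e+05


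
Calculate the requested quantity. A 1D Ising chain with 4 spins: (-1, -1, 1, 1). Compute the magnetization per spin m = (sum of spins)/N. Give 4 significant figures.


Step 1: Count up spins (+1): 2, down spins (-1): 2
Step 2: Total magnetization M = 2 - 2 = 0
Step 3: m = M/N = 0/4 = 0

0


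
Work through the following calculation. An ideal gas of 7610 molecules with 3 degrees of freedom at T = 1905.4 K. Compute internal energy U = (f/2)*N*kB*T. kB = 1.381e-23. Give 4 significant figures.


Step 1: f/2 = 3/2 = 1.5
Step 2: N*kB*T = 7610*1.381e-23*1905.4 = 2.002e-16
Step 3: U = 1.5 * 2.002e-16 = 3.004e-16 J

3.004e-16


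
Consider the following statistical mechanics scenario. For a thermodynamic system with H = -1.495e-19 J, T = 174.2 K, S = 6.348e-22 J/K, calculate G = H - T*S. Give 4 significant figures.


Step 1: T*S = 174.2 * 6.348e-22 = 1.106e-19 J
Step 2: G = H - T*S = -1.495e-19 - 1.106e-19
Step 3: G = -2.601e-19 J

-2.601e-19


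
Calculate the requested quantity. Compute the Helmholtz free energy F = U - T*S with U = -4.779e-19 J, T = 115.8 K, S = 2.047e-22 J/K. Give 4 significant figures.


Step 1: T*S = 115.8 * 2.047e-22 = 2.37e-20 J
Step 2: F = U - T*S = -4.779e-19 - 2.37e-20
Step 3: F = -5.016e-19 J

-5.016e-19


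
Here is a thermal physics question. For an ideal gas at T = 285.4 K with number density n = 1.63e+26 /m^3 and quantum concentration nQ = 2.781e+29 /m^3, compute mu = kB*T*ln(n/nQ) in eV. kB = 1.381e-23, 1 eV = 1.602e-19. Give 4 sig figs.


Step 1: n/nQ = 1.63e+26/2.781e+29 = 0.0005861
Step 2: ln(n/nQ) = -7.442
Step 3: mu = kB*T*ln(n/nQ) = 3.941e-21*-7.442 = -2.933e-20 J
Step 4: Convert to eV: -2.933e-20/1.602e-19 = -0.1831 eV

-0.1831


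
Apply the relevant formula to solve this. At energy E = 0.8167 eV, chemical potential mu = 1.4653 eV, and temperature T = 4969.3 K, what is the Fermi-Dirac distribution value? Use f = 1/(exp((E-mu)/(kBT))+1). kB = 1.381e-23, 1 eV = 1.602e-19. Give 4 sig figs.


Step 1: (E - mu) = 0.8167 - 1.4653 = -0.6486 eV
Step 2: Convert: (E-mu)*eV = -1.039e-19 J
Step 3: x = (E-mu)*eV/(kB*T) = -1.514
Step 4: f = 1/(exp(-1.514)+1) = 0.8197

0.8197


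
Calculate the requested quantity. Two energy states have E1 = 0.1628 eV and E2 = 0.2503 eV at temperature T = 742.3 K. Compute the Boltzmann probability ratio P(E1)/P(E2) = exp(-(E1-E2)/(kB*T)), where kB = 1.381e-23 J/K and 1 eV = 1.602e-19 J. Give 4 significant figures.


Step 1: Compute energy difference dE = E1 - E2 = 0.1628 - 0.2503 = -0.0875 eV
Step 2: Convert to Joules: dE_J = -0.0875 * 1.602e-19 = -1.402e-20 J
Step 3: Compute exponent = -dE_J / (kB * T) = -(-1.402e-20) / (1.381e-23 * 742.3) = 1.367
Step 4: P(E1)/P(E2) = exp(1.367) = 3.925

3.925


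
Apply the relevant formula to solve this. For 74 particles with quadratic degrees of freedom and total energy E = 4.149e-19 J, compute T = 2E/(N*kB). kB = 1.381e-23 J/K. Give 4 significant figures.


Step 1: Numerator = 2*E = 2*4.149e-19 = 8.298e-19 J
Step 2: Denominator = N*kB = 74*1.381e-23 = 1.022e-21
Step 3: T = 8.298e-19 / 1.022e-21 = 812 K

812


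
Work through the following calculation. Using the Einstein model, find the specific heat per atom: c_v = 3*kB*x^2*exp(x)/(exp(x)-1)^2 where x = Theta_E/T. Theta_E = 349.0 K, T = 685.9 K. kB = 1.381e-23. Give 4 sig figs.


Step 1: x = Theta_E/T = 349.0/685.9 = 0.5088
Step 2: x^2 = 0.2589
Step 3: exp(x) = 1.663
Step 4: c_v = 3*1.381e-23*0.2589*1.663/(1.663-1)^2 = 4.055e-23

4.055e-23


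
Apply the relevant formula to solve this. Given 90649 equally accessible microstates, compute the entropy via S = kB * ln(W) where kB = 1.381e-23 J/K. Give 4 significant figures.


Step 1: ln(W) = ln(90649) = 11.41
Step 2: S = kB * ln(W) = 1.381e-23 * 11.41
Step 3: S = 1.576e-22 J/K

1.576e-22


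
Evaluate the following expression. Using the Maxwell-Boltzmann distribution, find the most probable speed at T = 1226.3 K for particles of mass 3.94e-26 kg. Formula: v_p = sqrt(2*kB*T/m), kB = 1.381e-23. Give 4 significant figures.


Step 1: Numerator = 2*kB*T = 2*1.381e-23*1226.3 = 3.387e-20
Step 2: Ratio = 3.387e-20 / 3.94e-26 = 8.597e+05
Step 3: v_p = sqrt(8.597e+05) = 927.2 m/s

927.2


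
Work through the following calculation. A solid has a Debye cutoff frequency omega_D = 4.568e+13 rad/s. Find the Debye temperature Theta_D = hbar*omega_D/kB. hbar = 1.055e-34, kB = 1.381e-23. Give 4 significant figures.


Step 1: hbar*omega_D = 1.055e-34 * 4.568e+13 = 4.819e-21 J
Step 2: Theta_D = 4.819e-21 / 1.381e-23
Step 3: Theta_D = 349 K

349


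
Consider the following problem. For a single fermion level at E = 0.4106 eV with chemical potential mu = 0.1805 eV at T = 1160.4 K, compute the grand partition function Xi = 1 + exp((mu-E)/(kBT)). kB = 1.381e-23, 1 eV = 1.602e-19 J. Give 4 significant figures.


Step 1: (mu - E) = 0.1805 - 0.4106 = -0.2301 eV
Step 2: x = (mu-E)*eV/(kB*T) = -0.2301*1.602e-19/(1.381e-23*1160.4) = -2.3
Step 3: exp(x) = 0.1002
Step 4: Xi = 1 + 0.1002 = 1.1

1.1


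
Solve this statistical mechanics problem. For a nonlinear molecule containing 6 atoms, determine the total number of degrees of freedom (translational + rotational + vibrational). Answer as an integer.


Step 1: Translational DOF = 3
Step 2: Rotational DOF (nonlinear) = 3
Step 3: Vibrational DOF = 3*6 - 6 = 12
Step 4: Total = 3 + 3 + 12 = 18

18


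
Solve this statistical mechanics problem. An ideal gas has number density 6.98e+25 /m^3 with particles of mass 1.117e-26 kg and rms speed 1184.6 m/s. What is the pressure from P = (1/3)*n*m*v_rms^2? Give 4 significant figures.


Step 1: v_rms^2 = 1184.6^2 = 1.403e+06
Step 2: n*m = 6.98e+25*1.117e-26 = 0.7797
Step 3: P = (1/3)*0.7797*1.403e+06 = 3.647e+05 Pa

3.647e+05


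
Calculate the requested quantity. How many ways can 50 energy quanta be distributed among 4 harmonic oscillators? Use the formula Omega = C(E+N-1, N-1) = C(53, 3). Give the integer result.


Step 1: Use binomial coefficient C(53, 3)
Step 2: Numerator = 53! / 50!
Step 3: Denominator = 3!
Step 4: Omega = 23426

23426


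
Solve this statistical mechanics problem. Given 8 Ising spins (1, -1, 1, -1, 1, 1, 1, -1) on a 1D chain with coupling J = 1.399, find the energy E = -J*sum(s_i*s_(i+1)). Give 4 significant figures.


Step 1: Nearest-neighbor products: -1, -1, -1, -1, 1, 1, -1
Step 2: Sum of products = -3
Step 3: E = -1.399 * -3 = 4.197

4.197


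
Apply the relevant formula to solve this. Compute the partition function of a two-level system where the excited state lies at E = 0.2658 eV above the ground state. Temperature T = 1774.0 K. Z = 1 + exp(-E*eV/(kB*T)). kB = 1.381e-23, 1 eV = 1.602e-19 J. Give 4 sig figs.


Step 1: Compute beta*E = E*eV/(kB*T) = 0.2658*1.602e-19/(1.381e-23*1774.0) = 1.738
Step 2: exp(-beta*E) = exp(-1.738) = 0.1759
Step 3: Z = 1 + 0.1759 = 1.176

1.176


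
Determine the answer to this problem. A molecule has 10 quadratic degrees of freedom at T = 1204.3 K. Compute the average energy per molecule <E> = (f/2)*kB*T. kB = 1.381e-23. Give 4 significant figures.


Step 1: f/2 = 10/2 = 5
Step 2: kB*T = 1.381e-23 * 1204.3 = 1.663e-20
Step 3: <E> = 5 * 1.663e-20 = 8.316e-20 J

8.316e-20


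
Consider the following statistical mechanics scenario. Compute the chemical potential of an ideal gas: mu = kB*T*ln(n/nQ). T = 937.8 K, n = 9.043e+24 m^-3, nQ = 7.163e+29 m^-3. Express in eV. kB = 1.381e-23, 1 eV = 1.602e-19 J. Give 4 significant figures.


Step 1: n/nQ = 9.043e+24/7.163e+29 = 1.262e-05
Step 2: ln(n/nQ) = -11.28
Step 3: mu = kB*T*ln(n/nQ) = 1.295e-20*-11.28 = -1.461e-19 J
Step 4: Convert to eV: -1.461e-19/1.602e-19 = -0.9119 eV

-0.9119


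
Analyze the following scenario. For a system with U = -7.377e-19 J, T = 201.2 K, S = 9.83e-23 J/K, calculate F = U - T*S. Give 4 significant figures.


Step 1: T*S = 201.2 * 9.83e-23 = 1.978e-20 J
Step 2: F = U - T*S = -7.377e-19 - 1.978e-20
Step 3: F = -7.575e-19 J

-7.575e-19


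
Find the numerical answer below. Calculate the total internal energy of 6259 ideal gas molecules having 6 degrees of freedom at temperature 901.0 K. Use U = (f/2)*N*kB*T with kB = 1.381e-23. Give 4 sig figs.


Step 1: f/2 = 6/2 = 3.0
Step 2: N*kB*T = 6259*1.381e-23*901.0 = 7.788e-17
Step 3: U = 3.0 * 7.788e-17 = 2.336e-16 J

2.336e-16


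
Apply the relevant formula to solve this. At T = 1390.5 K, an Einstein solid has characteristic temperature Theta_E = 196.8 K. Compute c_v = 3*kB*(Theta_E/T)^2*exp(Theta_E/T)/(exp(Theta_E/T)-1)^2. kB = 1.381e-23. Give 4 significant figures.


Step 1: x = Theta_E/T = 196.8/1390.5 = 0.1415
Step 2: x^2 = 0.02003
Step 3: exp(x) = 1.152
Step 4: c_v = 3*1.381e-23*0.02003*1.152/(1.152-1)^2 = 4.136e-23

4.136e-23


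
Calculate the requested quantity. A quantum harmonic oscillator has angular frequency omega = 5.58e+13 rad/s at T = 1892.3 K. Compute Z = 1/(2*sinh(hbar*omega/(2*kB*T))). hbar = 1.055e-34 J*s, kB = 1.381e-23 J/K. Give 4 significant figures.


Step 1: Compute x = hbar*omega/(kB*T) = 1.055e-34*5.58e+13/(1.381e-23*1892.3) = 0.2253
Step 2: x/2 = 0.1126
Step 3: sinh(x/2) = 0.1129
Step 4: Z = 1/(2*0.1129) = 4.43

4.43


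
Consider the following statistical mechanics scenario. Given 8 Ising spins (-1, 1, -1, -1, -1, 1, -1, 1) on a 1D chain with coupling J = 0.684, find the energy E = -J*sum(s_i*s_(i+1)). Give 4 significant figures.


Step 1: Nearest-neighbor products: -1, -1, 1, 1, -1, -1, -1
Step 2: Sum of products = -3
Step 3: E = -0.684 * -3 = 2.052

2.052
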